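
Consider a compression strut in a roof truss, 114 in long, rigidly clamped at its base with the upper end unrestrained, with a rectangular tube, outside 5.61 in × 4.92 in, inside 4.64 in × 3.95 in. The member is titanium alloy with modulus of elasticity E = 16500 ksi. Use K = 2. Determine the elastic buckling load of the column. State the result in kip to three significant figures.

P_cr ≈ 99.8 kip

Weak-axis I_min = (h_o·b_o³ − h_i·b_i³)/12 with b_o = 4.92, b_i = 3.950 in (shorter outer/inner sides).
I_min = (5.61×4.92³ − 4.640×3.950³)/12 = 31.85 in⁴
Effective length L_e = K·L = 2 × 114 = 228.0 in
P_cr = π²EI / L_e² = π² × 16500×10³ × 31.85 / 228.0² = 9.977×10^4 lb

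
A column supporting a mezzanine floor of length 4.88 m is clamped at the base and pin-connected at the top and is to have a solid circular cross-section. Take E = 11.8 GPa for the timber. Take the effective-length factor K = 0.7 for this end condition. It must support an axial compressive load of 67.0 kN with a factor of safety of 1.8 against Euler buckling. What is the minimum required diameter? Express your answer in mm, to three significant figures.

d ≈ 125 mm

Required P_cr = n·P = 1.8 × 67.0 = 120.6 kN
L_e = K·L = 0.7 × 4.88 = 3.416 m
Required I = P_cr·L_e²/(π²E) = 1.206×10^5 × 3.416² / (π² × 1.18×10^10) = 1.208×10^-5 m⁴
I_req = 1.208×10^7 mm⁴
Solid circle: I = πd⁴/64  ⇒  d = (64I/π)^(1/4) = (64×1.208×10^7/π)^(1/4) = 125 mm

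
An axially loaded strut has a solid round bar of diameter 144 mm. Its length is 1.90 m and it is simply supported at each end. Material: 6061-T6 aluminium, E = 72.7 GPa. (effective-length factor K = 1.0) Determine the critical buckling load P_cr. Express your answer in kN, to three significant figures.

P_cr ≈ 4200 kN

I = πd⁴/64 = π×144⁴/64 = 2.111×10^7 mm⁴
I = 2.111×10^7 mm⁴ = 2.111×10^-5 m⁴
Effective length L_e = K·L = 1 × 1.90 = 1.900 m
P_cr = π²EI / L_e² = π² × 72.7×10⁹ × 2.111×10^-5 / 1.900² = 4.195×10^6 N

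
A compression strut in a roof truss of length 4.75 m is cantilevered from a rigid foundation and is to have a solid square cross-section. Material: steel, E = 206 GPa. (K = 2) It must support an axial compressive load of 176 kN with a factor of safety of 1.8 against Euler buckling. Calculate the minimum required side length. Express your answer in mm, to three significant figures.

Required P_cr = n·P = 1.8 × 176 = 316.8 kN
L_e = K·L = 2 × 4.75 = 9.500 m
Required I = P_cr·L_e²/(π²E) = 3.168×10^5 × 9.500² / (π² × 2.06×10^11) = 1.406×10^-5 m⁴
I_req = 1.406×10^7 mm⁴
Solid square: I = a⁴/12  ⇒  a = (12I)^(1/4) = (12×1.406×10^7)^(1/4) = 114 mm

a ≈ 114 mm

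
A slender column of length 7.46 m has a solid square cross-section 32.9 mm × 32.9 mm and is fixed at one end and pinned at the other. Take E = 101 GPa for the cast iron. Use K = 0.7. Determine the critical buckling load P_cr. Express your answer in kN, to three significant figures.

I = a⁴/12 = 32.9⁴/12 = 9.763×10^4 mm⁴
I = 9.763×10^4 mm⁴ = 9.763×10^-8 m⁴
Effective length L_e = K·L = 0.7 × 7.46 = 5.222 m
P_cr = π²EI / L_e² = π² × 101×10⁹ × 9.763×10^-8 / 5.222² = 3.569×10^3 N

P_cr ≈ 3.57 kN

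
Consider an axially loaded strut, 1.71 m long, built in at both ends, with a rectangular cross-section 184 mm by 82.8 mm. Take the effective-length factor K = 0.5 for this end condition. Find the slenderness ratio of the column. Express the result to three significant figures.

Buckling occurs about the weak axis: I_min = h·b³/12 with b = 82.8 mm (the shorter side).
I_min = 184×82.8³/12 = 8.704×10^6 mm⁴
A = 1.524×10^4 mm²;  r_min = √(I/A) = √(8.704×10^6/1.524×10^4) = 23.90 mm
L_e = K·L = 0.5 × 1.71 m = 0.8550 m = 855.00 mm
λ = L_e / r_min = 855.00 / 23.90 = 35.8

λ ≈ 35.8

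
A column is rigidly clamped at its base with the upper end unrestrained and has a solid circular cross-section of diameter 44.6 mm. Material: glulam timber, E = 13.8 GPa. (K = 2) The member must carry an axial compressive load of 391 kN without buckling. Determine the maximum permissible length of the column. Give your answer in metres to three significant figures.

I = πd⁴/64 = π×44.6⁴/64 = 1.942×10^5 mm⁴
I = 1.942×10^-7 m⁴
At the buckling limit P_cr = P = 3.910×10^5 N
From P_cr = π²EI/(K·L)²:  L = (1/K)·√(π²EI/P_cr) = (1/2)·√(π²×1.38×10^10×1.942×10^-7/3.910×10^5)
L = 0.130 m

L_max ≈ 0.130 m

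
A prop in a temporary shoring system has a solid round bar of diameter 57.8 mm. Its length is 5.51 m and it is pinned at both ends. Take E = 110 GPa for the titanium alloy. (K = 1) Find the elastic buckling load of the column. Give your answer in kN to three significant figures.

P_cr ≈ 19.6 kN

I = πd⁴/64 = π×57.8⁴/64 = 5.479×10^5 mm⁴
I = 5.479×10^5 mm⁴ = 5.479×10^-7 m⁴
Effective length L_e = K·L = 1 × 5.51 = 5.510 m
P_cr = π²EI / L_e² = π² × 110×10⁹ × 5.479×10^-7 / 5.510² = 1.959×10^4 N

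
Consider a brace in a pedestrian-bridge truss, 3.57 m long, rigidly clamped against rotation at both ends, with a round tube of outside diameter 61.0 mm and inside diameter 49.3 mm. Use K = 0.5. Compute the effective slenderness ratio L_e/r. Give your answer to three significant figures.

d_o = 61.0 mm, d_i = 49.3 mm
I = π(d_o⁴ − d_i⁴)/64 = π(61.0⁴ − 49.30⁴)/64 = 3.897×10^5 mm⁴
A = 1.014×10^3 mm²;  r_min = √(I/A) = √(3.897×10^5/1.014×10^3) = 19.61 mm
L_e = K·L = 0.5 × 3.57 m = 1.785 m = 1785.0 mm
λ = L_e / r_min = 1785.0 / 19.61 = 91.0

λ ≈ 91.0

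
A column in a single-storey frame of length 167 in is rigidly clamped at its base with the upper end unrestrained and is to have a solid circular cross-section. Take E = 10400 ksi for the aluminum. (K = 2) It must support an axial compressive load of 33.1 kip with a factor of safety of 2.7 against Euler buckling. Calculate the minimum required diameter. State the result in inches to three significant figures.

Required P_cr = n·P = 2.7 × 33.1 = 89.37 kip
L_e = K·L = 2 × 167 = 334.0 in
Required I = P_cr·L_e²/(π²E) = 8.937×10^4 × 334.0² / (π² × 1.04×10^7) = 97.13 in⁴
Solid circle: I = πd⁴/64  ⇒  d = (64I/π)^(1/4) = (64×97.13/π)^(1/4) = 6.67 in

d ≈ 6.67 in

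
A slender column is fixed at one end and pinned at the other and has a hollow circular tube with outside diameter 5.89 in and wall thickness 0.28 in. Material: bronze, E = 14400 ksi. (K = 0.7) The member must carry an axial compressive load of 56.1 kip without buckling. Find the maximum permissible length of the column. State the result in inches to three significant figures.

Inner diameter d_i = 5.89 − 2×0.28 = 5.330 in
I = π(d_o⁴ − d_i⁴)/64 = π(5.89⁴ − 5.330⁴)/64 = 19.46 in⁴
At the buckling limit P_cr = P = 5.610×10^4 lb
From P_cr = π²EI/(K·L)²:  L = (1/K)·√(π²EI/P_cr) = (1/0.7)·√(π²×1.44×10^7×19.46/5.610×10^4)
L = 317 in

L_max ≈ 317 in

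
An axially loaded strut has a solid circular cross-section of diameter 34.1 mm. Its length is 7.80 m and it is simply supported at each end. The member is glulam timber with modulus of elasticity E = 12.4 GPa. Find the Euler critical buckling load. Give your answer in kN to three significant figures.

P_cr ≈ 0.134 kN

I = πd⁴/64 = π×34.1⁴/64 = 6.637×10^4 mm⁴
I = 6.637×10^4 mm⁴ = 6.637×10^-8 m⁴
Effective length L_e = K·L = 1 × 7.80 = 7.800 m
P_cr = π²EI / L_e² = π² × 12.4×10⁹ × 6.637×10^-8 / 7.800² = 133.5 N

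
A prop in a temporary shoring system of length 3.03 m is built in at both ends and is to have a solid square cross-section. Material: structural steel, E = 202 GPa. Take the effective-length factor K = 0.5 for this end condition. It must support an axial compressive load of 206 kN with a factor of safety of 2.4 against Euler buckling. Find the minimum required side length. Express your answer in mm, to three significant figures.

Required P_cr = n·P = 2.4 × 206 = 494.4 kN
L_e = K·L = 0.5 × 3.03 = 1.515 m
Required I = P_cr·L_e²/(π²E) = 4.944×10^5 × 1.515² / (π² × 2.02×10^11) = 5.692×10^-7 m⁴
I_req = 5.692×10^5 mm⁴
Solid square: I = a⁴/12  ⇒  a = (12I)^(1/4) = (12×5.692×10^5)^(1/4) = 51.1 mm

a ≈ 51.1 mm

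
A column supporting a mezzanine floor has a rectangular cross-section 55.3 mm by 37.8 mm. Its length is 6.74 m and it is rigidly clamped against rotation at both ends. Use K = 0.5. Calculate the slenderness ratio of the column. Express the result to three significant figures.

λ ≈ 309

Buckling occurs about the weak axis: I_min = h·b³/12 with b = 37.8 mm (the shorter side).
I_min = 55.3×37.8³/12 = 2.489×10^5 mm⁴
A = 2.090×10^3 mm²;  r_min = √(I/A) = √(2.489×10^5/2.090×10^3) = 10.91 mm
L_e = K·L = 0.5 × 6.74 m = 3.370 m = 3370.0 mm
λ = L_e / r_min = 3370.0 / 10.91 = 309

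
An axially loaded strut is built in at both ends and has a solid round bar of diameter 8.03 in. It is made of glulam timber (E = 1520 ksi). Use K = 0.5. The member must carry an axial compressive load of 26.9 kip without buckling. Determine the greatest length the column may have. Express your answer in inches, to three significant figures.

L_max ≈ 675 in

I = πd⁴/64 = π×8.03⁴/64 = 204.1 in⁴
At the buckling limit P_cr = P = 2.690×10^4 lb
From P_cr = π²EI/(K·L)²:  L = (1/K)·√(π²EI/P_cr) = (1/0.5)·√(π²×1.52×10^6×204.1/2.690×10^4)
L = 675 in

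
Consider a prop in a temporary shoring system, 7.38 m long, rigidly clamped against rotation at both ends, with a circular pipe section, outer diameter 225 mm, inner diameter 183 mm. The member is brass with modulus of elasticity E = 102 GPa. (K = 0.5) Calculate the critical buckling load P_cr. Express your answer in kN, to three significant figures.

P_cr ≈ 5230 kN

d_o = 225 mm, d_i = 183 mm
I = π(d_o⁴ − d_i⁴)/64 = π(225⁴ − 183.0⁴)/64 = 7.075×10^7 mm⁴
I = 7.075×10^7 mm⁴ = 7.075×10^-5 m⁴
Effective length L_e = K·L = 0.5 × 7.38 = 3.690 m
P_cr = π²EI / L_e² = π² × 102×10⁹ × 7.075×10^-5 / 3.690² = 5.231×10^6 N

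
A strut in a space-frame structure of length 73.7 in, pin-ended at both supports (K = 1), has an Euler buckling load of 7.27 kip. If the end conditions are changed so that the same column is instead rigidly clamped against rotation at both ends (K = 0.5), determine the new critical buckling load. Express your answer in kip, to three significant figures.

P_cr ≈ 29.1 kip

P_cr ∝ 1/K², so P_cr,new = P_cr,old × (K_old/K_new)² = 7.27 × (1/0.5)²
= 7.27 × 4.000 = 29.1 kip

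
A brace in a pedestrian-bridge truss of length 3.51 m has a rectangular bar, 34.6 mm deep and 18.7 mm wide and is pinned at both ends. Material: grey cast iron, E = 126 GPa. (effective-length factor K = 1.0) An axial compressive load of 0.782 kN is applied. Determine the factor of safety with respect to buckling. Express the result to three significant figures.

Buckling occurs about the weak axis: I_min = h·b³/12 with b = 18.7 mm (the shorter side).
I_min = 34.6×18.7³/12 = 1.885×10^4 mm⁴
I = 1.885×10^4 mm⁴ = 1.885×10^-8 m⁴
Effective length L_e = K·L = 1 × 3.51 = 3.510 m
P_cr = π²EI / L_e² = π² × 126×10⁹ × 1.885×10^-8 / 3.510² = 1.903×10^3 N
Factor of safety n = P_cr / P = 1.9032 / 0.782 = 2.43

n ≈ 2.43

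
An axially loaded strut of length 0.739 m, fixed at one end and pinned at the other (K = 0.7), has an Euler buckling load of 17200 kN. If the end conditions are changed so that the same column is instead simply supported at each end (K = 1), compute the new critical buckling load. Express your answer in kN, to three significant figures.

P_cr ≈ 8430 kN

P_cr ∝ 1/K², so P_cr,new = P_cr,old × (K_old/K_new)² = 17200 × (0.7/1)²
= 17200 × 0.4900 = 8430 kN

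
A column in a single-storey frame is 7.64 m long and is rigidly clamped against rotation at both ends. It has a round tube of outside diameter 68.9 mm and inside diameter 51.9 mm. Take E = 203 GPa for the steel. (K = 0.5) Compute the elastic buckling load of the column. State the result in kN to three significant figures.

d_o = 68.9 mm, d_i = 51.9 mm
I = π(d_o⁴ − d_i⁴)/64 = π(68.9⁴ − 51.90⁴)/64 = 7.501×10^5 mm⁴
I = 7.501×10^5 mm⁴ = 7.501×10^-7 m⁴
Effective length L_e = K·L = 0.5 × 7.64 = 3.820 m
P_cr = π²EI / L_e² = π² × 203×10⁹ × 7.501×10^-7 / 3.820² = 1.030×10^5 N

P_cr ≈ 103 kN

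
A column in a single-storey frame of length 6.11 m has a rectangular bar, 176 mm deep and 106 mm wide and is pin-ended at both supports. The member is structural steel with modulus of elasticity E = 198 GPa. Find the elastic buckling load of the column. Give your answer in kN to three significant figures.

Buckling occurs about the weak axis: I_min = h·b³/12 with b = 106 mm (the shorter side).
I_min = 176×106³/12 = 1.747×10^7 mm⁴
I = 1.747×10^7 mm⁴ = 1.747×10^-5 m⁴
Effective length L_e = K·L = 1 × 6.11 = 6.110 m
P_cr = π²EI / L_e² = π² × 198×10⁹ × 1.747×10^-5 / 6.110² = 9.144×10^5 N

P_cr ≈ 914 kN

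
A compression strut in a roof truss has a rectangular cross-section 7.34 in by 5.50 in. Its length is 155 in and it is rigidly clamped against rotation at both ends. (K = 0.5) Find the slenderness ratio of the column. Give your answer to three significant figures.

For a rectangle r_min = b/√12 = 5.50/√12 = 1.588 in
L_e = K·L = 0.5 × 155 = 77.50 in
λ = L_e / r_min = 77.500 / 1.588 = 48.8

λ ≈ 48.8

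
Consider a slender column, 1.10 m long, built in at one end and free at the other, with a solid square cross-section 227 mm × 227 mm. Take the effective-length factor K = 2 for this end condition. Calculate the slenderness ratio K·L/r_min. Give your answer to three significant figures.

λ ≈ 33.6

For a square r = a/√12 = 227/√12 = 65.53 mm
L_e = K·L = 2 × 1.10 m = 2.200 m = 2200.0 mm
λ = L_e / r_min = 2200.0 / 65.53 = 33.6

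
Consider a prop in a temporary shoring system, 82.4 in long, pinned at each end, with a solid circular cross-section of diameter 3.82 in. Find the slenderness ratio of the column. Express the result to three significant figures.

λ ≈ 86.3

I = πd⁴/64 = π×3.82⁴/64 = 10.45 in⁴
A = 11.46 in²;  r_min = √(I/A) = √(10.45/11.46) = 0.9550 in
L_e = K·L = 1 × 82.4 = 82.40 in
λ = L_e / r_min = 82.400 / 0.9550 = 86.3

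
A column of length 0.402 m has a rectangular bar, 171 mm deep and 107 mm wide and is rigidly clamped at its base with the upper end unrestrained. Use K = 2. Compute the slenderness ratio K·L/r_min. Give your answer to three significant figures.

λ ≈ 26.0

Buckling occurs about the weak axis: I_min = h·b³/12 with b = 107 mm (the shorter side).
I_min = 171×107³/12 = 1.746×10^7 mm⁴
A = 1.830×10^4 mm²;  r_min = √(I/A) = √(1.746×10^7/1.830×10^4) = 30.89 mm
L_e = K·L = 2 × 0.402 m = 0.8040 m = 804.00 mm
λ = L_e / r_min = 804.00 / 30.89 = 26.0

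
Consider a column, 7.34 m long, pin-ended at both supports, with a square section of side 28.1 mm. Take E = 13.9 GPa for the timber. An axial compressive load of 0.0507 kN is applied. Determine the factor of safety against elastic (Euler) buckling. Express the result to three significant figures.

n ≈ 2.61

I = a⁴/12 = 28.1⁴/12 = 5.196×10^4 mm⁴
I = 5.196×10^4 mm⁴ = 5.196×10^-8 m⁴
Effective length L_e = K·L = 1 × 7.34 = 7.340 m
P_cr = π²EI / L_e² = π² × 13.9×10⁹ × 5.196×10^-8 / 7.340² = 132.3 N
Factor of safety n = P_cr / P = 0.13230 / 0.0507 = 2.61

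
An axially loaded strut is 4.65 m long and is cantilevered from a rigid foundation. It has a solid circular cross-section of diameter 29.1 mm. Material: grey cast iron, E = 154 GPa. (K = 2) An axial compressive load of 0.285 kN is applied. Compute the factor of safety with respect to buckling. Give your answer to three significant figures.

n ≈ 2.17

I = πd⁴/64 = π×29.1⁴/64 = 3.520×10^4 mm⁴
I = 3.520×10^4 mm⁴ = 3.520×10^-8 m⁴
Effective length L_e = K·L = 2 × 4.65 = 9.300 m
P_cr = π²EI / L_e² = π² × 154×10⁹ × 3.520×10^-8 / 9.300² = 618.6 N
Factor of safety n = P_cr / P = 0.61858 / 0.285 = 2.17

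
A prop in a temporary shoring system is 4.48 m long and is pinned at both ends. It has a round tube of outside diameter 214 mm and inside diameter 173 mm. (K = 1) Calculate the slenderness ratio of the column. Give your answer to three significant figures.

λ ≈ 65.1

d_o = 214 mm, d_i = 173 mm
I = π(d_o⁴ − d_i⁴)/64 = π(214⁴ − 173.0⁴)/64 = 5.898×10^7 mm⁴
A = 1.246×10^4 mm²;  r_min = √(I/A) = √(5.898×10^7/1.246×10^4) = 68.80 mm
L_e = K·L = 1 × 4.48 m = 4.480 m = 4480.0 mm
λ = L_e / r_min = 4480.0 / 68.80 = 65.1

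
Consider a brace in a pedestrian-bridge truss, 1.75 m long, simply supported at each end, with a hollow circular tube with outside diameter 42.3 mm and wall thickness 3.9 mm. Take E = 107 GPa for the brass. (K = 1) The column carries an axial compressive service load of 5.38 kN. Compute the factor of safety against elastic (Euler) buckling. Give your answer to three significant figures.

Inner diameter d_i = 42.3 − 2×3.9 = 34.50 mm
I = π(d_o⁴ − d_i⁴)/64 = π(42.3⁴ − 34.50⁴)/64 = 8.761×10^4 mm⁴
I = 8.761×10^4 mm⁴ = 8.761×10^-8 m⁴
Effective length L_e = K·L = 1 × 1.75 = 1.750 m
P_cr = π²EI / L_e² = π² × 107×10⁹ × 8.761×10^-8 / 1.750² = 3.021×10^4 N
Factor of safety n = P_cr / P = 30.212 / 5.38 = 5.62

n ≈ 5.62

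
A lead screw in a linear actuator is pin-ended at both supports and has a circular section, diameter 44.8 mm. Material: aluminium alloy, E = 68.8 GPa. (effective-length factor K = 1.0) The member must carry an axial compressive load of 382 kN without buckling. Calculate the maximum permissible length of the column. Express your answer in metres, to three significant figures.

L_max ≈ 0.593 m

I = πd⁴/64 = π×44.8⁴/64 = 1.977×10^5 mm⁴
I = 1.977×10^-7 m⁴
At the buckling limit P_cr = P = 3.820×10^5 N
From P_cr = π²EI/(K·L)²:  L = (1/K)·√(π²EI/P_cr) = (1/1)·√(π²×6.88×10^10×1.977×10^-7/3.820×10^5)
L = 0.593 m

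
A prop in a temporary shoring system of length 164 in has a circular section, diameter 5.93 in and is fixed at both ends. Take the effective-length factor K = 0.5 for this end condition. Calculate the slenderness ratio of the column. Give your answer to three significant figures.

λ ≈ 55.3

I = πd⁴/64 = π×5.93⁴/64 = 60.70 in⁴
A = 27.62 in²;  r_min = √(I/A) = √(60.70/27.62) = 1.482 in
L_e = K·L = 0.5 × 164 = 82.00 in
λ = L_e / r_min = 82.000 / 1.482 = 55.3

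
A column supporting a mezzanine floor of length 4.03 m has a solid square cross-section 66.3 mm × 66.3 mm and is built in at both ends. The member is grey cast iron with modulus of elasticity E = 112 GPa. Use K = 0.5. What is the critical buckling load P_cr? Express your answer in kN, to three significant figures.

P_cr ≈ 438 kN

I = a⁴/12 = 66.3⁴/12 = 1.610×10^6 mm⁴
I = 1.610×10^6 mm⁴ = 1.610×10^-6 m⁴
Effective length L_e = K·L = 0.5 × 4.03 = 2.015 m
P_cr = π²EI / L_e² = π² × 112×10⁹ × 1.610×10^-6 / 2.015² = 4.384×10^5 N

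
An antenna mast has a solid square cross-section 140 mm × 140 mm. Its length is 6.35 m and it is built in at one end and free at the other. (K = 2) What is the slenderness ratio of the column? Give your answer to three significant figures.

λ ≈ 314

I = a⁴/12 = 140⁴/12 = 3.201×10^7 mm⁴
A = 1.960×10^4 mm²;  r_min = √(I/A) = √(3.201×10^7/1.960×10^4) = 40.41 mm
L_e = K·L = 2 × 6.35 m = 12.70 m = 12700 mm
λ = L_e / r_min = 12700 / 40.41 = 314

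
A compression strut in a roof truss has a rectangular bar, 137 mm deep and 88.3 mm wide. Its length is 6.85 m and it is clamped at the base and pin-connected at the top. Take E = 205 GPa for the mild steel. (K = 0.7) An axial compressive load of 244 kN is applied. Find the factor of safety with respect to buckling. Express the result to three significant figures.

n ≈ 2.83

Buckling occurs about the weak axis: I_min = h·b³/12 with b = 88.3 mm (the shorter side).
I_min = 137×88.3³/12 = 7.860×10^6 mm⁴
I = 7.860×10^6 mm⁴ = 7.860×10^-6 m⁴
Effective length L_e = K·L = 0.7 × 6.85 = 4.795 m
P_cr = π²EI / L_e² = π² × 205×10⁹ × 7.860×10^-6 / 4.795² = 6.917×10^5 N
Factor of safety n = P_cr / P = 691.67 / 244 = 2.83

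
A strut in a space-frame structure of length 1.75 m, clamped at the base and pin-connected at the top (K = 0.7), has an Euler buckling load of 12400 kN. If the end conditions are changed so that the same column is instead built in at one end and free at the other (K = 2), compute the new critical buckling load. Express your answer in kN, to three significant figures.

P_cr ∝ 1/K², so P_cr,new = P_cr,old × (K_old/K_new)² = 12400 × (0.7/2)²
= 12400 × 0.1225 = 1520 kN

P_cr ≈ 1520 kN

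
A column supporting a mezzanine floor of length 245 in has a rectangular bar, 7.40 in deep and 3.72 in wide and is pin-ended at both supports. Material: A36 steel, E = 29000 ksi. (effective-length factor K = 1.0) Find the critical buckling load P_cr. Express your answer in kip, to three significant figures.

Buckling occurs about the weak axis: I_min = h·b³/12 with b = 3.72 in (the shorter side).
I_min = 7.40×3.72³/12 = 31.75 in⁴
Effective length L_e = K·L = 1 × 245 = 245.0 in
P_cr = π²EI / L_e² = π² × 29000×10³ × 31.75 / 245.0² = 1.514×10^5 lb

P_cr ≈ 151 kip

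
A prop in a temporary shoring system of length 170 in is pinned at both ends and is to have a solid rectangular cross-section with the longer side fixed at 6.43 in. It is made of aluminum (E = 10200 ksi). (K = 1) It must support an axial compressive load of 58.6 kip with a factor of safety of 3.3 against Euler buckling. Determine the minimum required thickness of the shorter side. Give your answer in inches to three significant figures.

Required P_cr = n·P = 3.3 × 58.6 = 193.4 kip
L_e = K·L = 1 × 170 = 170.0 in
Required I = P_cr·L_e²/(π²E) = 1.934×10^5 × 170.0² / (π² × 1.02×10^7) = 55.51 in⁴
Rectangle, weak axis: I_min = h·b³/12 with h = 6.43 in fixed  ⇒  b = (12I/h)^(1/3) = 4.70 in

b ≈ 4.70 in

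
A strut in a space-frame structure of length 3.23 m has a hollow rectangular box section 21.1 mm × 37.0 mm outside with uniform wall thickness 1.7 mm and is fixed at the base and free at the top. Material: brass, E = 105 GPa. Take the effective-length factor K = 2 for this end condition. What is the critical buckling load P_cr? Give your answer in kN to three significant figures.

P_cr ≈ 0.334 kN

Inner dimensions: h_i = 37.0 − 2×1.7 = 33.60 mm, b_i = 21.1 − 2×1.7 = 17.70 mm
Weak-axis I_min = (h_o·b_o³ − h_i·b_i³)/12 with b_o = 21.1, b_i = 17.70 mm (shorter outer/inner sides).
I_min = (37.0×21.1³ − 33.60×17.70³)/12 = 1.344×10^4 mm⁴
I = 1.344×10^4 mm⁴ = 1.344×10^-8 m⁴
Effective length L_e = K·L = 2 × 3.23 = 6.460 m
P_cr = π²EI / L_e² = π² × 105×10⁹ × 1.344×10^-8 / 6.460² = 333.7 N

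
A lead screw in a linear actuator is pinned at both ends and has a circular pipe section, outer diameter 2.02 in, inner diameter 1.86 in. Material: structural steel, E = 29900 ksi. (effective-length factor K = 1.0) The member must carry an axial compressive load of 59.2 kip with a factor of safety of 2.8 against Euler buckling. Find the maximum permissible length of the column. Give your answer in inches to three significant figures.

L_max ≈ 20.2 in

d_o = 2.02 in, d_i = 1.86 in
I = π(d_o⁴ − d_i⁴)/64 = π(2.02⁴ − 1.860⁴)/64 = 0.2298 in⁴
Required critical load P_cr = n·P = 2.8 × 59.2 = 165.8 kip = 1.658×10^5 lb
From P_cr = π²EI/(K·L)²:  L = (1/K)·√(π²EI/P_cr) = (1/1)·√(π²×2.99×10^7×0.2298/1.658×10^5)
L = 20.2 in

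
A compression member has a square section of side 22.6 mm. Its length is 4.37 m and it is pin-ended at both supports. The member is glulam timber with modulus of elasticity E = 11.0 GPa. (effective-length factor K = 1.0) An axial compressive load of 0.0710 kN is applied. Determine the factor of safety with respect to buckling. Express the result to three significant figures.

n ≈ 1.74

I = a⁴/12 = 22.6⁴/12 = 2.174×10^4 mm⁴
I = 2.174×10^4 mm⁴ = 2.174×10^-8 m⁴
Effective length L_e = K·L = 1 × 4.37 = 4.370 m
P_cr = π²EI / L_e² = π² × 11.0×10⁹ × 2.174×10^-8 / 4.370² = 123.6 N
Factor of safety n = P_cr / P = 0.12359 / 0.0710 = 1.74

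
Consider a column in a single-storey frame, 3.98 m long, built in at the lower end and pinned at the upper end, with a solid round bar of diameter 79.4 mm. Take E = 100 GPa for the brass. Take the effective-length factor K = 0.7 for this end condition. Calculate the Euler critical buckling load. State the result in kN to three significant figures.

P_cr ≈ 248 kN

I = πd⁴/64 = π×79.4⁴/64 = 1.951×10^6 mm⁴
I = 1.951×10^6 mm⁴ = 1.951×10^-6 m⁴
Effective length L_e = K·L = 0.7 × 3.98 = 2.786 m
P_cr = π²EI / L_e² = π² × 100×10⁹ × 1.951×10^-6 / 2.786² = 2.481×10^5 N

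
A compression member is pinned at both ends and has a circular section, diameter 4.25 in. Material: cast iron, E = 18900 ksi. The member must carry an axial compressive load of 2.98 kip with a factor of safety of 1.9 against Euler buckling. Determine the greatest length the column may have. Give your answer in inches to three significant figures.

L_max ≈ 726 in

I = πd⁴/64 = π×4.25⁴/64 = 16.01 in⁴
Required critical load P_cr = n·P = 1.9 × 2.98 = 5.662 kip = 5.662×10^3 lb
From P_cr = π²EI/(K·L)²:  L = (1/K)·√(π²EI/P_cr) = (1/1)·√(π²×1.89×10^7×16.01/5.662×10^3)
L = 726 in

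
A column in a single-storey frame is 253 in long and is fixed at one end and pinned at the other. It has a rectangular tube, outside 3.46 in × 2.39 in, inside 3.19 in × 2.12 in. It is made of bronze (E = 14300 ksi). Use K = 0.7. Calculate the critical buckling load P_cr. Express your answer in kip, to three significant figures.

P_cr ≈ 6.32 kip

Weak-axis I_min = (h_o·b_o³ − h_i·b_i³)/12 with b_o = 2.39, b_i = 2.120 in (shorter outer/inner sides).
I_min = (3.46×2.39³ − 3.190×2.120³)/12 = 1.403 in⁴
Effective length L_e = K·L = 0.7 × 253 = 177.1 in
P_cr = π²EI / L_e² = π² × 14300×10³ × 1.403 / 177.1² = 6.315×10^3 lb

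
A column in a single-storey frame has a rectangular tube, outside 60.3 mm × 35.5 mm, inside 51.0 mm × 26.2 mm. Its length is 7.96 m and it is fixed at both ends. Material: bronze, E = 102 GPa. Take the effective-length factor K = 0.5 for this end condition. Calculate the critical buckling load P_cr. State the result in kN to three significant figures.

P_cr ≈ 9.43 kN

Weak-axis I_min = (h_o·b_o³ − h_i·b_i³)/12 with b_o = 35.5, b_i = 26.20 mm (shorter outer/inner sides).
I_min = (60.3×35.5³ − 51.00×26.20³)/12 = 1.484×10^5 mm⁴
I = 1.484×10^5 mm⁴ = 1.484×10^-7 m⁴
Effective length L_e = K·L = 0.5 × 7.96 = 3.980 m
P_cr = π²EI / L_e² = π² × 102×10⁹ × 1.484×10^-7 / 3.980² = 9.430×10^3 N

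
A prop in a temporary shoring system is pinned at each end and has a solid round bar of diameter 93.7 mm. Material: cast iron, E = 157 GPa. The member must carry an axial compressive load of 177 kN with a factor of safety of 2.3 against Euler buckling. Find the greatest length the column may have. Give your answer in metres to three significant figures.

I = πd⁴/64 = π×93.7⁴/64 = 3.784×10^6 mm⁴
I = 3.784×10^-6 m⁴
Required critical load P_cr = n·P = 2.3 × 177 = 407.1 kN = 4.071×10^5 N
From P_cr = π²EI/(K·L)²:  L = (1/K)·√(π²EI/P_cr) = (1/1)·√(π²×1.57×10^11×3.784×10^-6/4.071×10^5)
L = 3.80 m

L_max ≈ 3.80 m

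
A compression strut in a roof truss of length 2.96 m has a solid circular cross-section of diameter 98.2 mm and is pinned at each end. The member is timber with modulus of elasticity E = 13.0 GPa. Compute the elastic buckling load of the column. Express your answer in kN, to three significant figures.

I = πd⁴/64 = π×98.2⁴/64 = 4.565×10^6 mm⁴
I = 4.565×10^6 mm⁴ = 4.565×10^-6 m⁴
Effective length L_e = K·L = 1 × 2.96 = 2.960 m
P_cr = π²EI / L_e² = π² × 13.0×10⁹ × 4.565×10^-6 / 2.960² = 6.685×10^4 N

P_cr ≈ 66.8 kN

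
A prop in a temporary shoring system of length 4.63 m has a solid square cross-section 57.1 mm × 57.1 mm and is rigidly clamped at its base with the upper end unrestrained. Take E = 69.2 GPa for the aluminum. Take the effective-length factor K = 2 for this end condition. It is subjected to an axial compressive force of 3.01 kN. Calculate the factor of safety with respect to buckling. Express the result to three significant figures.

I = a⁴/12 = 57.1⁴/12 = 8.859×10^5 mm⁴
I = 8.859×10^5 mm⁴ = 8.859×10^-7 m⁴
Effective length L_e = K·L = 2 × 4.63 = 9.260 m
P_cr = π²EI / L_e² = π² × 69.2×10⁹ × 8.859×10^-7 / 9.260² = 7.056×10^3 N
Factor of safety n = P_cr / P = 7.0558 / 3.01 = 2.34

n ≈ 2.34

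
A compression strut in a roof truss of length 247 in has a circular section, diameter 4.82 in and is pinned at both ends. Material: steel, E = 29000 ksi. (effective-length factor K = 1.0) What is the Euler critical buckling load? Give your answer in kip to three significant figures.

P_cr ≈ 124 kip

I = πd⁴/64 = π×4.82⁴/64 = 26.49 in⁴
Effective length L_e = K·L = 1 × 247 = 247.0 in
P_cr = π²EI / L_e² = π² × 29000×10³ × 26.49 / 247.0² = 1.243×10^5 lb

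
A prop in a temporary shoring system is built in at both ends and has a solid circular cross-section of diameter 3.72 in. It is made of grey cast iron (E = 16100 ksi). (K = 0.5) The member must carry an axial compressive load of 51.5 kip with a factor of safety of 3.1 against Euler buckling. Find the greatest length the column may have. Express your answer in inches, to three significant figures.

L_max ≈ 193 in

I = πd⁴/64 = π×3.72⁴/64 = 9.400 in⁴
Required critical load P_cr = n·P = 3.1 × 51.5 = 159.6 kip = 1.597×10^5 lb
From P_cr = π²EI/(K·L)²:  L = (1/K)·√(π²EI/P_cr) = (1/0.5)·√(π²×1.61×10^7×9.400/1.597×10^5)
L = 193 in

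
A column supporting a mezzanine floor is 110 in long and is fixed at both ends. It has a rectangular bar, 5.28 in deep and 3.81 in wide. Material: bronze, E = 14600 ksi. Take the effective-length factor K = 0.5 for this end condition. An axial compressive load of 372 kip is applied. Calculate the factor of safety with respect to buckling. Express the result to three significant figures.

Buckling occurs about the weak axis: I_min = h·b³/12 with b = 3.81 in (the shorter side).
I_min = 5.28×3.81³/12 = 24.33 in⁴
Effective length L_e = K·L = 0.5 × 110 = 55.00 in
P_cr = π²EI / L_e² = π² × 14600×10³ × 24.33 / 55.00² = 1.159×10^6 lb
Factor of safety n = P_cr / P = 1159.2 / 372 = 3.12

n ≈ 3.12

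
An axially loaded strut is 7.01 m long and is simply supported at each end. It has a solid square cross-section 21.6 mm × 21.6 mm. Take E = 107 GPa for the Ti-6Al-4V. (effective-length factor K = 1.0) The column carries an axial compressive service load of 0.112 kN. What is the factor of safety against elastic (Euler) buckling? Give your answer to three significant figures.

I = a⁴/12 = 21.6⁴/12 = 1.814×10^4 mm⁴
I = 1.814×10^4 mm⁴ = 1.814×10^-8 m⁴
Effective length L_e = K·L = 1 × 7.01 = 7.010 m
P_cr = π²EI / L_e² = π² × 107×10⁹ × 1.814×10^-8 / 7.010² = 389.8 N
Factor of safety n = P_cr / P = 0.38984 / 0.112 = 3.48

n ≈ 3.48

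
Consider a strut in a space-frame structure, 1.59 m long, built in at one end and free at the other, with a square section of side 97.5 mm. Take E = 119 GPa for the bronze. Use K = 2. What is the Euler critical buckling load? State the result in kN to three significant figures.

P_cr ≈ 875 kN

I = a⁴/12 = 97.5⁴/12 = 7.531×10^6 mm⁴
I = 7.531×10^6 mm⁴ = 7.531×10^-6 m⁴
Effective length L_e = K·L = 2 × 1.59 = 3.180 m
P_cr = π²EI / L_e² = π² × 119×10⁹ × 7.531×10^-6 / 3.180² = 8.746×10^5 N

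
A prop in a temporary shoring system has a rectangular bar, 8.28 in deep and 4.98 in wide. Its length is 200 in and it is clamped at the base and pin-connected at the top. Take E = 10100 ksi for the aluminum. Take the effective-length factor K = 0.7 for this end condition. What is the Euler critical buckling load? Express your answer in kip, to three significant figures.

Buckling occurs about the weak axis: I_min = h·b³/12 with b = 4.98 in (the shorter side).
I_min = 8.28×4.98³/12 = 85.22 in⁴
Effective length L_e = K·L = 0.7 × 200 = 140.0 in
P_cr = π²EI / L_e² = π² × 10100×10³ × 85.22 / 140.0² = 4.334×10^5 lb

P_cr ≈ 433 kip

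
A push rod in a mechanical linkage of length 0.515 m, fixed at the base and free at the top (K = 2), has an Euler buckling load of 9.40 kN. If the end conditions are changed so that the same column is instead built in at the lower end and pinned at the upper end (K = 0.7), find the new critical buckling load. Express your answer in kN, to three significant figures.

P_cr ≈ 76.7 kN

P_cr ∝ 1/K², so P_cr,new = P_cr,old × (K_old/K_new)² = 9.40 × (2/0.7)²
= 9.40 × 8.163 = 76.7 kN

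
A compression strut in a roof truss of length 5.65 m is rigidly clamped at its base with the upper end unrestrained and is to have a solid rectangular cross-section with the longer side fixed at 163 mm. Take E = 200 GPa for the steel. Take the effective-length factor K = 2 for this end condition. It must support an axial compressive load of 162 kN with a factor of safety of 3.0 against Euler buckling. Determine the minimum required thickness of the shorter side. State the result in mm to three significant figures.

Required P_cr = n·P = 3.0 × 162 = 486.0 kN
L_e = K·L = 2 × 5.65 = 11.30 m
Required I = P_cr·L_e²/(π²E) = 4.860×10^5 × 11.30² / (π² × 2.00×10^11) = 3.144×10^-5 m⁴
I_req = 3.144×10^7 mm⁴
Rectangle, weak axis: I_min = h·b³/12 with h = 163 mm fixed  ⇒  b = (12I/h)^(1/3) = 132 mm

b ≈ 132 mm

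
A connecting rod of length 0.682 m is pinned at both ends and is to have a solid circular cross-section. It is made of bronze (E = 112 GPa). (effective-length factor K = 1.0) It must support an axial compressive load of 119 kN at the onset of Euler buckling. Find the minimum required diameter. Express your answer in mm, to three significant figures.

d ≈ 31.8 mm

L_e = K·L = 1 × 0.682 = 0.6820 m
Required I = P_cr·L_e²/(π²E) = 1.190×10^5 × 0.6820² / (π² × 1.12×10^11) = 5.007×10^-8 m⁴
I_req = 5.007×10^4 mm⁴
Solid circle: I = πd⁴/64  ⇒  d = (64I/π)^(1/4) = (64×5.007×10^4/π)^(1/4) = 31.8 mm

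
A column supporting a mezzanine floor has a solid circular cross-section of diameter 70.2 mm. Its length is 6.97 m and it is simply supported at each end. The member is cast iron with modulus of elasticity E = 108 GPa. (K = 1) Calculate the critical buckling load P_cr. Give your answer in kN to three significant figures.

P_cr ≈ 26.2 kN

I = πd⁴/64 = π×70.2⁴/64 = 1.192×10^6 mm⁴
I = 1.192×10^6 mm⁴ = 1.192×10^-6 m⁴
Effective length L_e = K·L = 1 × 6.97 = 6.970 m
P_cr = π²EI / L_e² = π² × 108×10⁹ × 1.192×10^-6 / 6.970² = 2.616×10^4 N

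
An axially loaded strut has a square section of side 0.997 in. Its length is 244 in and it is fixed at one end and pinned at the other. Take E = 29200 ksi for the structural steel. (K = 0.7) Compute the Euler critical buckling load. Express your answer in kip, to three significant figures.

I = a⁴/12 = 0.997⁴/12 = 8.234×10^-2 in⁴
Effective length L_e = K·L = 0.7 × 244 = 170.8 in
P_cr = π²EI / L_e² = π² × 29200×10³ × 8.234×10^-2 / 170.8² = 813.4 lb

P_cr ≈ 0.813 kip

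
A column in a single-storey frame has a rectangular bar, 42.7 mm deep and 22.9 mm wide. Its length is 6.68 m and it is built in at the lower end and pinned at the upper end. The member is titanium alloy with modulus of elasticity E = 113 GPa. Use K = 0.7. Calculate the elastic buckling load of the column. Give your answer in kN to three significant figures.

Buckling occurs about the weak axis: I_min = h·b³/12 with b = 22.9 mm (the shorter side).
I_min = 42.7×22.9³/12 = 4.273×10^4 mm⁴
I = 4.273×10^4 mm⁴ = 4.273×10^-8 m⁴
Effective length L_e = K·L = 0.7 × 6.68 = 4.676 m
P_cr = π²EI / L_e² = π² × 113×10⁹ × 4.273×10^-8 / 4.676² = 2.180×10^3 N

P_cr ≈ 2.18 kN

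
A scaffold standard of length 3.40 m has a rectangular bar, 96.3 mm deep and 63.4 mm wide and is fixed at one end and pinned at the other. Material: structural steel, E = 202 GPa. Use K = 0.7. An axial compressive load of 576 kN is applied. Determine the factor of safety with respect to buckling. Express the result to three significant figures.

n ≈ 1.25

Buckling occurs about the weak axis: I_min = h·b³/12 with b = 63.4 mm (the shorter side).
I_min = 96.3×63.4³/12 = 2.045×10^6 mm⁴
I = 2.045×10^6 mm⁴ = 2.045×10^-6 m⁴
Effective length L_e = K·L = 0.7 × 3.40 = 2.380 m
P_cr = π²EI / L_e² = π² × 202×10⁹ × 2.045×10^-6 / 2.380² = 7.198×10^5 N
Factor of safety n = P_cr / P = 719.80 / 576 = 1.25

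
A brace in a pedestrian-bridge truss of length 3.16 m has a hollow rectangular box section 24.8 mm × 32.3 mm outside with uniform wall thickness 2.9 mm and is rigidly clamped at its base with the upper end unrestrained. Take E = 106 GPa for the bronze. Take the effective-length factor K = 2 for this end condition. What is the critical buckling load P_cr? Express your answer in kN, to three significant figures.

Inner dimensions: h_i = 32.3 − 2×2.9 = 26.50 mm, b_i = 24.8 − 2×2.9 = 19.00 mm
Weak-axis I_min = (h_o·b_o³ − h_i·b_i³)/12 with b_o = 24.8, b_i = 19.00 mm (shorter outer/inner sides).
I_min = (32.3×24.8³ − 26.50×19.00³)/12 = 2.591×10^4 mm⁴
I = 2.591×10^4 mm⁴ = 2.591×10^-8 m⁴
Effective length L_e = K·L = 2 × 3.16 = 6.320 m
P_cr = π²EI / L_e² = π² × 106×10⁹ × 2.591×10^-8 / 6.320² = 678.6 N

P_cr ≈ 0.679 kN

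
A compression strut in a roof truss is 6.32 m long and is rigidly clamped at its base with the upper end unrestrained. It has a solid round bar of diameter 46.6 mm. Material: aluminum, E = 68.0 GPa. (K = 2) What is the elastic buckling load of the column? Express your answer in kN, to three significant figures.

P_cr ≈ 0.972 kN

I = πd⁴/64 = π×46.6⁴/64 = 2.315×10^5 mm⁴
I = 2.315×10^5 mm⁴ = 2.315×10^-7 m⁴
Effective length L_e = K·L = 2 × 6.32 = 12.64 m
P_cr = π²EI / L_e² = π² × 68.0×10⁹ × 2.315×10^-7 / 12.64² = 972.4 N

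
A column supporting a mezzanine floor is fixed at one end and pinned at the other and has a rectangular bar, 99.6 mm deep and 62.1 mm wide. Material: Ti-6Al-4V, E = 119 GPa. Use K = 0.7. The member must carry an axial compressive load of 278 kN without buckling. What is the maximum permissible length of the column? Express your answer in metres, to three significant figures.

L_max ≈ 4.14 m

Buckling occurs about the weak axis: I_min = h·b³/12 with b = 62.1 mm (the shorter side).
I_min = 99.6×62.1³/12 = 1.988×10^6 mm⁴
I = 1.988×10^-6 m⁴
At the buckling limit P_cr = P = 2.780×10^5 N
From P_cr = π²EI/(K·L)²:  L = (1/K)·√(π²EI/P_cr) = (1/0.7)·√(π²×1.19×10^11×1.988×10^-6/2.780×10^5)
L = 4.14 m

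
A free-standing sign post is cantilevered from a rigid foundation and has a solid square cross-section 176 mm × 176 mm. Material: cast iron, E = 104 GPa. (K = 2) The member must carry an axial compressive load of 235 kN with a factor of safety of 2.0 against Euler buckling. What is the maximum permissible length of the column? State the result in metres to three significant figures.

L_max ≈ 6.61 m

I = a⁴/12 = 176⁴/12 = 7.996×10^7 mm⁴
I = 7.996×10^-5 m⁴
Required critical load P_cr = n·P = 2.0 × 235 = 470.0 kN = 4.700×10^5 N
From P_cr = π²EI/(K·L)²:  L = (1/K)·√(π²EI/P_cr) = (1/2)·√(π²×1.04×10^11×7.996×10^-5/4.700×10^5)
L = 6.61 m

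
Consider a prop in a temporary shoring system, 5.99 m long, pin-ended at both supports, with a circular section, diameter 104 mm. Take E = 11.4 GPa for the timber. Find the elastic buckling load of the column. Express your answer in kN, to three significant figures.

I = πd⁴/64 = π×104⁴/64 = 5.743×10^6 mm⁴
I = 5.743×10^6 mm⁴ = 5.743×10^-6 m⁴
Effective length L_e = K·L = 1 × 5.99 = 5.990 m
P_cr = π²EI / L_e² = π² × 11.4×10⁹ × 5.743×10^-6 / 5.990² = 1.801×10^4 N

P_cr ≈ 18.0 kN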